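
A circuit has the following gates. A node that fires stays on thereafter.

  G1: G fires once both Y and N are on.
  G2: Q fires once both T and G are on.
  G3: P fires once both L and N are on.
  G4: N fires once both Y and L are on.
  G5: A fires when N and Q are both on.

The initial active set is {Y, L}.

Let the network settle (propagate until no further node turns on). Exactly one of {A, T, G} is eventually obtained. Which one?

Y and L are on, so N fires (G4).
G1: Y and N on → G on.
No rule produces T, and it is not given. A would need N and Q (G5), but Q never turns on.

G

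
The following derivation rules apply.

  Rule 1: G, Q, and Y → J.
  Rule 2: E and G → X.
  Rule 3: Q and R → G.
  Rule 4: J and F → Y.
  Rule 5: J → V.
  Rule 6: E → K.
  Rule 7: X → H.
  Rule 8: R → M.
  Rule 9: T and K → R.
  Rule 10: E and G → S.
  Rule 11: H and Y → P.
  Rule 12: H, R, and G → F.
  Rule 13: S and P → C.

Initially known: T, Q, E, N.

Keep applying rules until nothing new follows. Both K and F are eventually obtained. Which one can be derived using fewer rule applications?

K: E holds, so K follows (Rule 6). [1 rule application]
F: From E, Rule 6 gives K. T and K hold, so R follows (Rule 9). From Q and R, Rule 3 gives G. From E and G, Rule 2 gives X. X holds, so H follows (Rule 7). From H, R, and G, Rule 12 gives F. [6 rule applications]
K needs fewer.

K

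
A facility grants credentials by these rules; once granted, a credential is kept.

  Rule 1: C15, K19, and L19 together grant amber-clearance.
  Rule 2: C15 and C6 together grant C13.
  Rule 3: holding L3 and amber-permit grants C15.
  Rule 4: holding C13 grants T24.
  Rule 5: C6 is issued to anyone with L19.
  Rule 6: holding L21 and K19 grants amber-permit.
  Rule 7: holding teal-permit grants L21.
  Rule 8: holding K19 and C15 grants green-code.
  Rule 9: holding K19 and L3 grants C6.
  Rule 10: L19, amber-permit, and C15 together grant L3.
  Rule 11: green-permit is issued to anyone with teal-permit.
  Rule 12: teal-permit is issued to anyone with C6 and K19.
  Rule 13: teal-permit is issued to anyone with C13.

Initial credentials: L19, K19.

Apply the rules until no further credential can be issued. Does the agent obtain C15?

No

C15 would need L3 and amber-permit (Rule 3), but L3 is never granted.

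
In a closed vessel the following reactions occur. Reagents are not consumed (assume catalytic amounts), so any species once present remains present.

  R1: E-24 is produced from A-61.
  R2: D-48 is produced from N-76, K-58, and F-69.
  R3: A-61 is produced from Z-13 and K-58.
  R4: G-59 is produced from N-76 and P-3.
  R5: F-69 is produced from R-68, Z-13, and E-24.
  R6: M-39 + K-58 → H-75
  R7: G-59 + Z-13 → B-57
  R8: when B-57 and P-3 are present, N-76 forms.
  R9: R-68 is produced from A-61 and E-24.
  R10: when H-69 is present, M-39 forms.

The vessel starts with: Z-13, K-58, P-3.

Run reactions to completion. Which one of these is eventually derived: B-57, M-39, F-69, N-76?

Z-13 and K-58 present → A-61 forms (R3).
A-61 present → E-24 forms (R1).
A-61 and E-24 present → R-68 forms (R9).
R-68, Z-13, and E-24 present → F-69 forms (R5).
M-39 would need H-69 (R10), but H-69 never forms. N-76 would need B-57 and P-3 (R8), but B-57 never forms. B-57 would need G-59 and Z-13 (R7), but G-59 never forms.

F-69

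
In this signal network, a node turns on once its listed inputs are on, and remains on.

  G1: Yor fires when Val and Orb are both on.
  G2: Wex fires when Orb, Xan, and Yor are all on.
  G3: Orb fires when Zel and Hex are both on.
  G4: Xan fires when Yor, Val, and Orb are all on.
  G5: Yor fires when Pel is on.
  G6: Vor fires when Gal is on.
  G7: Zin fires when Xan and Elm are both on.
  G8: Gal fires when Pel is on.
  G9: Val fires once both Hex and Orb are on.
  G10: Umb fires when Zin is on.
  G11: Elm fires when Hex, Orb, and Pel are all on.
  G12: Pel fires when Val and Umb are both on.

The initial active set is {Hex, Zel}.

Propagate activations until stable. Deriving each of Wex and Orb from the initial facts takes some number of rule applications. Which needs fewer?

Orb: Zel and Hex are on, so Orb fires (G3). [1 rule application]
Wex: Zel and Hex are on, so Orb fires (G3). Hex and Orb are on, so Val fires (G9). Val and Orb are on, so Yor fires (G1). Yor, Val, and Orb are on, so Xan fires (G4). G2: Orb, Xan, and Yor on → Wex on. [5 rule applications]
Orb needs fewer.

Orb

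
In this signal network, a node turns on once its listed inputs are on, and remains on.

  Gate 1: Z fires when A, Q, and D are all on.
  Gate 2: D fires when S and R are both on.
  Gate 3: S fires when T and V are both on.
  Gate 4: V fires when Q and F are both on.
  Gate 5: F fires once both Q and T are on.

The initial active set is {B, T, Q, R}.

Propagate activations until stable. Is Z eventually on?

No

Z would need A, Q, and D (Gate 1), but A never turns on.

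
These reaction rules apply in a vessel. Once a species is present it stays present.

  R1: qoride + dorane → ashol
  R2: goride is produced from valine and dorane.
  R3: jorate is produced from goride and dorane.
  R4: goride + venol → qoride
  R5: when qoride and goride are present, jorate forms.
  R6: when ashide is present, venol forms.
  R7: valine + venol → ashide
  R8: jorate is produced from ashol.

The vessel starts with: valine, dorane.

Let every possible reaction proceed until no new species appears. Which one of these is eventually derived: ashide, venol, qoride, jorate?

valine and dorane present → goride forms (R2).
goride and dorane present → jorate forms (R3).
ashide would need valine and venol (R7), but venol never forms. venol would need ashide (R6), but ashide never forms. qoride would need goride and venol (R4), but venol never forms.

jorate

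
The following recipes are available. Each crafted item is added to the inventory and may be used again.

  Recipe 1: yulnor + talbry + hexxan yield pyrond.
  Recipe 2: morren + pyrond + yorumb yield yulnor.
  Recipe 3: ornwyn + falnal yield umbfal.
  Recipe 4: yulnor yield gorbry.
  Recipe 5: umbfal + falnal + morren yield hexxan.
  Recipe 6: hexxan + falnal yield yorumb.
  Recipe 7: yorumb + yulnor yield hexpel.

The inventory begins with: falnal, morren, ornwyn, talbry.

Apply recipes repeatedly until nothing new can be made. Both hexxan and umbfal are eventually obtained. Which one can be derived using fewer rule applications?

umbfal: ornwyn + falnal → umbfal (Recipe 3). [1 rule application]
hexxan: ornwyn + falnal → umbfal (Recipe 3). Using Recipe 5, umbfal, falnal, and morren make hexxan. [2 rule applications]
umbfal needs fewer.

umbfal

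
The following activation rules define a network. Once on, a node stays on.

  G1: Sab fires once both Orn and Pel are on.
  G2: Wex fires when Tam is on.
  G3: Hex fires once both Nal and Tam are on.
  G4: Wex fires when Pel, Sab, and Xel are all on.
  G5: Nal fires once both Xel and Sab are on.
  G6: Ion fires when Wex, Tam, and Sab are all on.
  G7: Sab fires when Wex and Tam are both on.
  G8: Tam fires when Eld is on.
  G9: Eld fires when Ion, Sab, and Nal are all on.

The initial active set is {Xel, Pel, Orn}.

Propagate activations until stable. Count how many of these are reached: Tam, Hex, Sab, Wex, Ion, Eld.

Orn and Pel are on, so Sab fires (G1).
Pel, Sab, and Xel are on, so Wex fires (G4).
Tam would need Eld (G8), but Eld never turns on.
Hex would need Nal and Tam (G3), but Tam never turns on.
Sab: reached.
Wex: reached.
Ion would need Wex, Tam, and Sab (G6), but Tam never turns on.
Eld would need Ion, Sab, and Nal (G9), but Ion never turns on.
Reached: Sab and Wex — 2 of the 6.

2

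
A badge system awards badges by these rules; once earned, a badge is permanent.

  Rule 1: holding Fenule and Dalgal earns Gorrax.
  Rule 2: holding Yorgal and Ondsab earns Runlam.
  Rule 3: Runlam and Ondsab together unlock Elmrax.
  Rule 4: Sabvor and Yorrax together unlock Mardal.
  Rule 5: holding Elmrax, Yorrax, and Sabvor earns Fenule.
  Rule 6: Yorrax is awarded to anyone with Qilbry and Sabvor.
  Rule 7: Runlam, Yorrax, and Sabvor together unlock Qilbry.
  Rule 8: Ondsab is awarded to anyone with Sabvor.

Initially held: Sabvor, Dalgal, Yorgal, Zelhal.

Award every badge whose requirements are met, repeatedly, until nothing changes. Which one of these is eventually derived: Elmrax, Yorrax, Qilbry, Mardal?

With Sabvor, Ondsab is earned (Rule 8).
With Yorgal and Ondsab, Runlam is earned (Rule 2).
With Runlam and Ondsab, Elmrax is earned (Rule 3).
Mardal would need Sabvor and Yorrax (Rule 4), but Yorrax is never earned. Yorrax would need Qilbry and Sabvor (Rule 6), but Qilbry is never earned. Qilbry would need Runlam, Yorrax, and Sabvor (Rule 7), but Yorrax is never earned.

Elmrax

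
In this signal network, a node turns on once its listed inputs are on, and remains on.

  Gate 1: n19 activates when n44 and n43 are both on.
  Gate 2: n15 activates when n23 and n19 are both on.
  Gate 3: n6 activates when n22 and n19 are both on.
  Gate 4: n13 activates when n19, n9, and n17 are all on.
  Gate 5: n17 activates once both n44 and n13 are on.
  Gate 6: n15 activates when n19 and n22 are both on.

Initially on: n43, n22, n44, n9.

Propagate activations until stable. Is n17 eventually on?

n17 would need n44 and n13 (Gate 5), but n13 never turns on.

No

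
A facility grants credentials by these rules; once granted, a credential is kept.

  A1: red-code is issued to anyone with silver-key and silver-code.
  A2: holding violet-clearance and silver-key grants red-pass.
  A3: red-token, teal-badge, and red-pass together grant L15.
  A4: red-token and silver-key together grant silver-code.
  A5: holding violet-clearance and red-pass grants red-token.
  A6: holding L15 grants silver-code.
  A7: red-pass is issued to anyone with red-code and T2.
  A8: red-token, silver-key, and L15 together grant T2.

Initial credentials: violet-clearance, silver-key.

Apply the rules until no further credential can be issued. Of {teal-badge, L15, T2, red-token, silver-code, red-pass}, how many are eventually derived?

3

Holding violet-clearance and silver-key grants red-pass (A2).
Holding violet-clearance and red-pass grants red-token (A5).
Holding red-token and silver-key grants silver-code (A4).
No rule produces teal-badge, and it is not given.
L15 would need red-token, teal-badge, and red-pass (A3), but teal-badge is never granted.
T2 would need red-token, silver-key, and L15 (A8), but L15 is never granted.
red-token: reached.
silver-code: reached.
red-pass: reached.
Reached: red-token, silver-code, and red-pass — 3 of the 6.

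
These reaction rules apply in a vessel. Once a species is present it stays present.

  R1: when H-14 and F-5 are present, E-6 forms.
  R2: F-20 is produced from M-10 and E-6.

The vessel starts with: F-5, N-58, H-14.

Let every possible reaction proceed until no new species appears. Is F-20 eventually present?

No

F-20 would need M-10 and E-6 (R2), but M-10 never forms.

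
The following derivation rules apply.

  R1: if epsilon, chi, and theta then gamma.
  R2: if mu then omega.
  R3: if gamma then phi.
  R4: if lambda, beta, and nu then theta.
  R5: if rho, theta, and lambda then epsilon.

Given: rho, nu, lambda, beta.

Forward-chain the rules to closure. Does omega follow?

No

omega would need mu (R2), but mu is never established.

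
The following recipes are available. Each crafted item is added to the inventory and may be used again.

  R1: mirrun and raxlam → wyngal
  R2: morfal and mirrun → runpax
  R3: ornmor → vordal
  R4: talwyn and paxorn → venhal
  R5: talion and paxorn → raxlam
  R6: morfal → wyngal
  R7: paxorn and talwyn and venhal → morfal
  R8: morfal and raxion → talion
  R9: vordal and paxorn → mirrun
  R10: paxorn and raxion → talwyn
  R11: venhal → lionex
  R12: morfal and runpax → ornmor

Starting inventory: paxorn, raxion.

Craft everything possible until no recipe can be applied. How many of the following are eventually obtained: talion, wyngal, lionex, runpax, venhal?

4

Using R10, paxorn and raxion make talwyn.
Using R4, talwyn and paxorn make venhal.
Using R11, venhal makes lionex.
Using R7, paxorn, talwyn, and venhal make morfal.
morfal and raxion → talion (R8).
morfal → wyngal (R6).
talion: reached.
wyngal: reached.
lionex: reached.
runpax would need morfal and mirrun (R2), but mirrun is never obtained.
venhal: reached.
Reached: talion, wyngal, lionex, and venhal — 4 of the 5.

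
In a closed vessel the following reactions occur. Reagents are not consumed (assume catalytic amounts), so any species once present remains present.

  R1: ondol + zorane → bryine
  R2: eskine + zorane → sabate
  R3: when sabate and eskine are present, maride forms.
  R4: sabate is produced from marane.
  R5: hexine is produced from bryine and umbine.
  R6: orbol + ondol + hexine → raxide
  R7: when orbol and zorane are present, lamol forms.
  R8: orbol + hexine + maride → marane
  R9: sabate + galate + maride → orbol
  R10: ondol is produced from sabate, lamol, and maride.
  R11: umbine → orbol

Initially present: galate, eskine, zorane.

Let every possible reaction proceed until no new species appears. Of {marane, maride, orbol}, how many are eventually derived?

eskine and zorane present → sabate forms (R2).
sabate and eskine present → maride forms (R3).
sabate, galate, and maride present → orbol forms (R9).
marane would need orbol, hexine, and maride (R8), but hexine never forms.
maride: reached.
orbol: reached.
Reached: maride and orbol — 2 of the 3.

2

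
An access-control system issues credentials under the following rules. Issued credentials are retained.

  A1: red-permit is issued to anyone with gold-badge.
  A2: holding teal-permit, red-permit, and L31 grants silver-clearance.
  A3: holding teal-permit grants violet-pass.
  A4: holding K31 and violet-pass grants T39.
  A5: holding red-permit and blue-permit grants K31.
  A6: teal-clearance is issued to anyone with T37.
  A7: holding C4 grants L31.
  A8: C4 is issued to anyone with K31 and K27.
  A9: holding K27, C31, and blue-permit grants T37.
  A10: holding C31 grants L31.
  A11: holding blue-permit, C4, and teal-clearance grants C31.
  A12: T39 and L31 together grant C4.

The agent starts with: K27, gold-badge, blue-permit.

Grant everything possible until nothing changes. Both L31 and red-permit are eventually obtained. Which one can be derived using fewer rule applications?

red-permit

red-permit: Holding gold-badge grants red-permit (A1). [1 rule application]
L31: Holding gold-badge grants red-permit (A1). Holding red-permit and blue-permit grants K31 (A5). Holding K31 and K27 grants C4 (A8). Holding C4 grants L31 (A7). [4 rule applications]
red-permit needs fewer.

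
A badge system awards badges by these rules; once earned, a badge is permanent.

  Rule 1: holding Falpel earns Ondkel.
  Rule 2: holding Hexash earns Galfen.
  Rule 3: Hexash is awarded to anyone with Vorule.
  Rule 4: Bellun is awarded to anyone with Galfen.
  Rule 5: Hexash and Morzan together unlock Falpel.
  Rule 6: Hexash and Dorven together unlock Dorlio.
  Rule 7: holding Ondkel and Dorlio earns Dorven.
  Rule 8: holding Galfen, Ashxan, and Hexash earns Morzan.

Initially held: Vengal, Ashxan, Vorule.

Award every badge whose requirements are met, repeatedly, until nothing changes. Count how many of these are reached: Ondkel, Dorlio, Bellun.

2

With Vorule, Hexash is earned (Rule 3).
With Hexash, Galfen is earned (Rule 2).
With Galfen, Bellun is earned (Rule 4).
With Galfen, Ashxan, and Hexash, Morzan is earned (Rule 8).
With Hexash and Morzan, Falpel is earned (Rule 5).
With Falpel, Ondkel is earned (Rule 1).
Ondkel: reached.
Dorlio would need Hexash and Dorven (Rule 6), but Dorven is never earned.
Bellun: reached.
Reached: Ondkel and Bellun — 2 of the 3.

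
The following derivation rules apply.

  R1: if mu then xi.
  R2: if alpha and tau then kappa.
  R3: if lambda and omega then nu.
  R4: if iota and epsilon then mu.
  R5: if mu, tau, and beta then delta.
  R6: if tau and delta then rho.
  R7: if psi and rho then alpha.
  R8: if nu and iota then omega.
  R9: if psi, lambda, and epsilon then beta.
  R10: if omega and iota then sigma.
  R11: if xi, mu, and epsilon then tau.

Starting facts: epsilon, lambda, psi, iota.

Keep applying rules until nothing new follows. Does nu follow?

nu would need lambda and omega (R3), but omega is never established.

No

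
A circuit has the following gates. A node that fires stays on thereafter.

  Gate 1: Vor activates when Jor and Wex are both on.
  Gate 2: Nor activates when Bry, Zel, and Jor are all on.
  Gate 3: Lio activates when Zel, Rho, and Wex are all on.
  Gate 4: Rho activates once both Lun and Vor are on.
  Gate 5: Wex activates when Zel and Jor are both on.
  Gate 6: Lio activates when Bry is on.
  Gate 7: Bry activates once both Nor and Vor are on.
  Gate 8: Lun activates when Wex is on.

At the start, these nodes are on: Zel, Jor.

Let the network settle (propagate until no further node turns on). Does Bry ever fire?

Bry would need Nor and Vor (Gate 7), but Nor never turns on.

No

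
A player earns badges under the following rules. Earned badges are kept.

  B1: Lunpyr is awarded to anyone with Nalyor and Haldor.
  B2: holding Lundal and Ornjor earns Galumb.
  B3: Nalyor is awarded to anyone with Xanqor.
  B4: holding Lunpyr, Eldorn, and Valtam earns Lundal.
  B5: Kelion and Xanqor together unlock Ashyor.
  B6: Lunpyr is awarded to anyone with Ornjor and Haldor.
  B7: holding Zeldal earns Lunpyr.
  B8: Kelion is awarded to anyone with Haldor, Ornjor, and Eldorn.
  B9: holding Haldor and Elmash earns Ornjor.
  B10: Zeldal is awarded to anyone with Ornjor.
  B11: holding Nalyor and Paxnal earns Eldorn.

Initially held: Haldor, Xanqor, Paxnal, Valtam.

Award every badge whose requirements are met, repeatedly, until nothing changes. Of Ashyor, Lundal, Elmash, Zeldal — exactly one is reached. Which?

With Xanqor, Nalyor is earned (B3).
With Nalyor and Haldor, Lunpyr is earned (B1).
With Nalyor and Paxnal, Eldorn is earned (B11).
With Lunpyr, Eldorn, and Valtam, Lundal is earned (B4).
Zeldal would need Ornjor (B10), but Ornjor is never earned. No rule produces Elmash, and it is not given. Ashyor would need Kelion and Xanqor (B5), but Kelion is never earned.

Lundal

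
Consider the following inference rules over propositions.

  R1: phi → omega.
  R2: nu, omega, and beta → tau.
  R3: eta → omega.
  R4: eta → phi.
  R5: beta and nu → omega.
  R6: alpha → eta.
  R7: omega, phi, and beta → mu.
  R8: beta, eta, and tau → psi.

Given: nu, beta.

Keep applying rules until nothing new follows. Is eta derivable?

No

eta would need alpha (R6), but alpha is never established.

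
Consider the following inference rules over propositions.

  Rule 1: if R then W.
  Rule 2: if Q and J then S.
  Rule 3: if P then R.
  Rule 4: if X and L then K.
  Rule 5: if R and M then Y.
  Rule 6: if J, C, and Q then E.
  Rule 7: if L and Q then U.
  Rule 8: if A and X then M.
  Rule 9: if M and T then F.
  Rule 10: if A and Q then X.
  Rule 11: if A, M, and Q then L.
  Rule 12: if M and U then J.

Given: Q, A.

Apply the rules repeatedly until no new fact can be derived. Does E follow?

No

E would need J, C, and Q (Rule 6), but C is never established.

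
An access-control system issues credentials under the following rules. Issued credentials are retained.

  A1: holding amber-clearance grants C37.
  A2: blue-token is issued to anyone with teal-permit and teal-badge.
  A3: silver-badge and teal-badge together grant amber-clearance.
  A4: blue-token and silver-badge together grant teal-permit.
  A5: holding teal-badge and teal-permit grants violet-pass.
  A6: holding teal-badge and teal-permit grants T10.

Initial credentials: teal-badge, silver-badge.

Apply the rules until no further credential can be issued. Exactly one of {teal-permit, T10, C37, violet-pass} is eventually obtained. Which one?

Holding silver-badge and teal-badge grants amber-clearance (A3).
Holding amber-clearance grants C37 (A1).
T10 would need teal-badge and teal-permit (A6), but teal-permit is never granted. violet-pass would need teal-badge and teal-permit (A5), but teal-permit is never granted. teal-permit would need blue-token and silver-badge (A4), but blue-token is never granted.

C37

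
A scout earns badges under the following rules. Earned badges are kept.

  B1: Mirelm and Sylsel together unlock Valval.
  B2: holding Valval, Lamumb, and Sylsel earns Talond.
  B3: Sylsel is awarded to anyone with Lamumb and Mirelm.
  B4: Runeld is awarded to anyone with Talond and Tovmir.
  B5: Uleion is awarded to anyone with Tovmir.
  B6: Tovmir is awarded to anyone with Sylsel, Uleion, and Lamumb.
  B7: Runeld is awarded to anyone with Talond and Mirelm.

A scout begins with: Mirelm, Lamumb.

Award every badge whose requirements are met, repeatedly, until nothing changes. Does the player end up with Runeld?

With Lamumb and Mirelm, Sylsel is earned (B3).
With Mirelm and Sylsel, Valval is earned (B1).
With Valval, Lamumb, and Sylsel, Talond is earned (B2).
With Talond and Mirelm, Runeld is earned (B7).

Yes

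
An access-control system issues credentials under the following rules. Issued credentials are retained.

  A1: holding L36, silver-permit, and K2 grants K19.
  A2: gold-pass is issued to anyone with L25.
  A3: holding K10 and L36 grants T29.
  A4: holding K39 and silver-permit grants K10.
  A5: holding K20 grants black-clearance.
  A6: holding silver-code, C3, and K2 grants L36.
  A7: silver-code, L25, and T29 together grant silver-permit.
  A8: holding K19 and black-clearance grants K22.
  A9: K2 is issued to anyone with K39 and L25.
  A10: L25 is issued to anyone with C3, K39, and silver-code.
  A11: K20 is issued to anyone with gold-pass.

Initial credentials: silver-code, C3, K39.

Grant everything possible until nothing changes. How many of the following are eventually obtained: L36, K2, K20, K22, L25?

Holding C3, K39, and silver-code grants L25 (A10).
Holding K39 and L25 grants K2 (A9).
Holding L25 grants gold-pass (A2).
Holding gold-pass grants K20 (A11).
Holding silver-code, C3, and K2 grants L36 (A6).
L36: reached.
K2: reached.
K20: reached.
K22 would need K19 and black-clearance (A8), but K19 is never granted.
L25: reached.
Reached: L36, K2, K20, and L25 — 4 of the 5.

4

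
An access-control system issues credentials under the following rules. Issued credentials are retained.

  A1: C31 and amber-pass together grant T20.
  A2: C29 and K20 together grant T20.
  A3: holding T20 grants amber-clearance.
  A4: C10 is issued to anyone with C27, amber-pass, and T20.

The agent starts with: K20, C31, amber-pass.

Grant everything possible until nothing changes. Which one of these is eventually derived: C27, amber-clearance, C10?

amber-clearance

Holding C31 and amber-pass grants T20 (A1).
Holding T20 grants amber-clearance (A3).
C10 would need C27, amber-pass, and T20 (A4), but C27 is never granted. No rule produces C27, and it is not given.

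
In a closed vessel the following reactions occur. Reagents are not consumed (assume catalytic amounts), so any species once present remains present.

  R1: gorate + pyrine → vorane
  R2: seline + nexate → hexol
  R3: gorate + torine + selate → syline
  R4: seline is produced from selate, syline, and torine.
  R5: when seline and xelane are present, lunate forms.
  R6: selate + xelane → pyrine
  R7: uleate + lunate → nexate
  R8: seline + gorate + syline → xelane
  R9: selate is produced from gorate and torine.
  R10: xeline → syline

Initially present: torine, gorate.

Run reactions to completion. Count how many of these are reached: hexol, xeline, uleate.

0

hexol would need seline and nexate (R2), but nexate never forms.
No rule produces xeline, and it is not given.
No rule produces uleate, and it is not given.
None of the 3 are reached.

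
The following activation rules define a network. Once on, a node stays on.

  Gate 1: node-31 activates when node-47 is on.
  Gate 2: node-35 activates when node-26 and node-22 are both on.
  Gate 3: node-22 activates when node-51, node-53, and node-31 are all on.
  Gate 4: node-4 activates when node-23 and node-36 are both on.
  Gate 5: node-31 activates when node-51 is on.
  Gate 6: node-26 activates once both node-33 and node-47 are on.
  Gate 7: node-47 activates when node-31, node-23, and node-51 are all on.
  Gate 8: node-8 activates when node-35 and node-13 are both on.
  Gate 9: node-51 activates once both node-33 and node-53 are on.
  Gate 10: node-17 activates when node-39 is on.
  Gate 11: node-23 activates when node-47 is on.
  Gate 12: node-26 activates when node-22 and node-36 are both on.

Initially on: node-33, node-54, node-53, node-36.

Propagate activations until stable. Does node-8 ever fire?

node-8 would need node-35 and node-13 (Gate 8), but node-13 never turns on.

No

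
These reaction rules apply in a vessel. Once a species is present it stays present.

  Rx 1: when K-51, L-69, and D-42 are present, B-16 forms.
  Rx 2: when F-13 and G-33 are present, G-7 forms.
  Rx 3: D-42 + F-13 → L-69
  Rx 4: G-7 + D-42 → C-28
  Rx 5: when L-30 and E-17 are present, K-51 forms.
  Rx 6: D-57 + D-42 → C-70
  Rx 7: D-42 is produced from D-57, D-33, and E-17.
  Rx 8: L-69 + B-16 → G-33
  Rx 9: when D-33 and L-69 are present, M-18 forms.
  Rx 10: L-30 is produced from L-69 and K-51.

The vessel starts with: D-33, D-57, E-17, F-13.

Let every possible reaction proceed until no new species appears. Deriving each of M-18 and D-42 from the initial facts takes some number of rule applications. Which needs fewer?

D-42

D-42: D-57, D-33, and E-17 present → D-42 forms (Rx 7). [1 rule application]
M-18: D-57, D-33, and E-17 present → D-42 forms (Rx 7). D-42 and F-13 present → L-69 forms (Rx 3). D-33 and L-69 present → M-18 forms (Rx 9). [3 rule applications]
D-42 needs fewer.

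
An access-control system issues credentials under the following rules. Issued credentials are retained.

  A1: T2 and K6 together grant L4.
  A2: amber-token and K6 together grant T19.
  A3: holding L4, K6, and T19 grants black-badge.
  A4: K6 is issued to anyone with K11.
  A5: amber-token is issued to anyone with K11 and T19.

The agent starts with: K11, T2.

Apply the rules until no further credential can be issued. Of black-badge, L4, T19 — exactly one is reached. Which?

Holding K11 grants K6 (A4).
Holding T2 and K6 grants L4 (A1).
black-badge would need L4, K6, and T19 (A3), but T19 is never granted. T19 would need amber-token and K6 (A2), but amber-token is never granted.

L4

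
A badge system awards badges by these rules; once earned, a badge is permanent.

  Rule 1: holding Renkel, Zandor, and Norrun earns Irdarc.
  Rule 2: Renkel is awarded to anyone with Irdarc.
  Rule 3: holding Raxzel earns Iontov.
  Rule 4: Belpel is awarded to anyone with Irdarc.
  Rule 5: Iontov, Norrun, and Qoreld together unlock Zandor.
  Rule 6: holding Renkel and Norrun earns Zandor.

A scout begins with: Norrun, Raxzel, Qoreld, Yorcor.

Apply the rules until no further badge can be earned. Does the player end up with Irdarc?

Irdarc would need Renkel, Zandor, and Norrun (Rule 1), but Renkel is never earned.

No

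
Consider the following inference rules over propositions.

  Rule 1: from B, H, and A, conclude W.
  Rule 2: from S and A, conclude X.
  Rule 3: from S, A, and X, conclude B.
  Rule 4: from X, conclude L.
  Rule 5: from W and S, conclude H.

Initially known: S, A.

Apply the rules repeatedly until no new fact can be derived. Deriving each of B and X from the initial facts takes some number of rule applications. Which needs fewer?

X: From S and A, Rule 2 gives X. [1 rule application]
B: From S and A, Rule 2 gives X. S, A, and X hold, so B follows (Rule 3). [2 rule applications]
X needs fewer.

X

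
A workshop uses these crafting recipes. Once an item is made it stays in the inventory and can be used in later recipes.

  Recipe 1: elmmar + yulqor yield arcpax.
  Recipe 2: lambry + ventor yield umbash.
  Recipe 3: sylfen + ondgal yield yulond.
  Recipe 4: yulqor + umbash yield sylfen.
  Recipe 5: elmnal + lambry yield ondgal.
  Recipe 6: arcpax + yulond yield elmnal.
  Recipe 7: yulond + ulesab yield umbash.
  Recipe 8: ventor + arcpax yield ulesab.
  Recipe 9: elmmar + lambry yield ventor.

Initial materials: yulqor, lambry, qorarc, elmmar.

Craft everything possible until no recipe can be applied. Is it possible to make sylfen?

Using Recipe 9, elmmar and lambry make ventor.
lambry + ventor → umbash (Recipe 2).
Using Recipe 4, yulqor and umbash make sylfen.

Yes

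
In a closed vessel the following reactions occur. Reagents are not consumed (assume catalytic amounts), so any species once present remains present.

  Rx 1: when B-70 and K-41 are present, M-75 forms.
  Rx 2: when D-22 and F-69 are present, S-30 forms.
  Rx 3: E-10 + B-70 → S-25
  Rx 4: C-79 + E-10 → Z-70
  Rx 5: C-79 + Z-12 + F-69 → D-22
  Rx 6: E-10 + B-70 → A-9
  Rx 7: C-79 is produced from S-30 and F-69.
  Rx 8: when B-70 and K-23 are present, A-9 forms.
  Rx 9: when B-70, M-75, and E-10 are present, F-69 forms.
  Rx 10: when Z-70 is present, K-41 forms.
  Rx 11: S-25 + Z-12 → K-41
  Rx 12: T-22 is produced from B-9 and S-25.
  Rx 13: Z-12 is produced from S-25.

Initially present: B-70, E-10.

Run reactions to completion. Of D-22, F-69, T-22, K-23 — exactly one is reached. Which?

F-69

E-10 and B-70 present → S-25 forms (Rx 3).
S-25 present → Z-12 forms (Rx 13).
S-25 and Z-12 present → K-41 forms (Rx 11).
B-70 and K-41 present → M-75 forms (Rx 1).
B-70, M-75, and E-10 present → F-69 forms (Rx 9).
T-22 would need B-9 and S-25 (Rx 12), but B-9 never forms. No rule produces K-23, and it is not given. D-22 would need C-79, Z-12, and F-69 (Rx 5), but C-79 never forms.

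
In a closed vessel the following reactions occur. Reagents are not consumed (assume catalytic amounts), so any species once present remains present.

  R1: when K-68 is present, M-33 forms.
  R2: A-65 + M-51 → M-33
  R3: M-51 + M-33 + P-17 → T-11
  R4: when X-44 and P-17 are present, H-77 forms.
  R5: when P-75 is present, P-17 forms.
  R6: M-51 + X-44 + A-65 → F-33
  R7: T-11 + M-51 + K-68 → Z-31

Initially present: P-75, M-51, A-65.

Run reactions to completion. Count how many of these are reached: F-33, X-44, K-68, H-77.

0

F-33 would need M-51, X-44, and A-65 (R6), but X-44 never forms.
No rule produces X-44, and it is not given.
No rule produces K-68, and it is not given.
H-77 would need X-44 and P-17 (R4), but X-44 never forms.
None of the 4 are reached.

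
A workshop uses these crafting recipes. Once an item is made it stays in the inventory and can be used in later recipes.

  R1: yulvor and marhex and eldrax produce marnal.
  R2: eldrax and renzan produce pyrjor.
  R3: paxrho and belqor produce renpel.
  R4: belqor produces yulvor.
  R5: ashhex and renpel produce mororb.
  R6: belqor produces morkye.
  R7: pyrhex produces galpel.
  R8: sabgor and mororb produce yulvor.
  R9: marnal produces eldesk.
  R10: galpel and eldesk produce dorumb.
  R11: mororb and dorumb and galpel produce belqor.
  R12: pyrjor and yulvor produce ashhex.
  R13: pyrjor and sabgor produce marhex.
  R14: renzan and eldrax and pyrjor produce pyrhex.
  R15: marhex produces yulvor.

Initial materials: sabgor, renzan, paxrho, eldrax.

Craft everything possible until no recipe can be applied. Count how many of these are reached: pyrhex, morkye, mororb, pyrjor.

2

Using R2, eldrax and renzan make pyrjor.
Using R14, renzan, eldrax, and pyrjor make pyrhex.
pyrhex: reached.
morkye would need belqor (R6), but belqor is never obtained.
mororb would need ashhex and renpel (R5), but renpel is never obtained.
pyrjor: reached.
Reached: pyrhex and pyrjor — 2 of the 4.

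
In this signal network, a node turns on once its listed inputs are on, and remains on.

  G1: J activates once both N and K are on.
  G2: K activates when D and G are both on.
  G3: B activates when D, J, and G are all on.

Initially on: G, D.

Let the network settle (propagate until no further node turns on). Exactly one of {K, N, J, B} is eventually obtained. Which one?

G2: D and G on → K on.
No rule produces N, and it is not given. J would need N and K (G1), but N never turns on. B would need D, J, and G (G3), but J never turns on.

K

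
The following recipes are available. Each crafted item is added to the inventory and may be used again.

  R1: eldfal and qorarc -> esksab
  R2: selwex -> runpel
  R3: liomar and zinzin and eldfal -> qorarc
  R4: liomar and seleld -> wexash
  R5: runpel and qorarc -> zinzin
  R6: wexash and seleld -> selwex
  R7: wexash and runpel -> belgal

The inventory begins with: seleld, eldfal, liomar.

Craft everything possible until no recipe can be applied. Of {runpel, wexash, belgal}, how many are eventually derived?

liomar and seleld -> wexash (R4).
Using R6, wexash and seleld make selwex.
Using R2, selwex makes runpel.
wexash and runpel -> belgal (R7).
runpel: reached.
wexash: reached.
belgal: reached.
All 3 are reached.

3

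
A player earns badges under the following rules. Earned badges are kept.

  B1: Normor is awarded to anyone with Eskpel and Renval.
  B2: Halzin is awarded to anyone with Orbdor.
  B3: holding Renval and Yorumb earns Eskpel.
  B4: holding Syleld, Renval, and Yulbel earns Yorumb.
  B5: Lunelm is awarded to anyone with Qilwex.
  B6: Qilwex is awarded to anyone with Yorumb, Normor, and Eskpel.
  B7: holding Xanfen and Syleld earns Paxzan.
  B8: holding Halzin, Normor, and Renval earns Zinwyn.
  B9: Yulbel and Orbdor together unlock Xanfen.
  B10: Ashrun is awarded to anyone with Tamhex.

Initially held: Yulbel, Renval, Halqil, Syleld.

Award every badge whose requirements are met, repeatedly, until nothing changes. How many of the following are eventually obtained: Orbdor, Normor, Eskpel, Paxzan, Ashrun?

With Syleld, Renval, and Yulbel, Yorumb is earned (B4).
With Renval and Yorumb, Eskpel is earned (B3).
With Eskpel and Renval, Normor is earned (B1).
No rule produces Orbdor, and it is not given.
Normor: reached.
Eskpel: reached.
Paxzan would need Xanfen and Syleld (B7), but Xanfen is never earned.
Ashrun would need Tamhex (B10), but Tamhex is never earned.
Reached: Normor and Eskpel — 2 of the 5.

2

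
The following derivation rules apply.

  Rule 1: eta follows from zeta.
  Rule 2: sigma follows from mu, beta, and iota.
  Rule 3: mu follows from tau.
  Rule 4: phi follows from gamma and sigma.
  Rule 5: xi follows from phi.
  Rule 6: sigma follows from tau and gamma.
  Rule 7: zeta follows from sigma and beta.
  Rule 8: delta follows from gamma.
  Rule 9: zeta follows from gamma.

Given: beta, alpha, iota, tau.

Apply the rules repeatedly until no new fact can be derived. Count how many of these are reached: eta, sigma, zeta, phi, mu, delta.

4

From tau, Rule 3 gives mu.
From mu, beta, and iota, Rule 2 gives sigma.
From sigma and beta, Rule 7 gives zeta.
From zeta, Rule 1 gives eta.
eta: reached.
sigma: reached.
zeta: reached.
phi would need gamma and sigma (Rule 4), but gamma is never established.
mu: reached.
delta would need gamma (Rule 8), but gamma is never established.
Reached: eta, sigma, zeta, and mu — 4 of the 6.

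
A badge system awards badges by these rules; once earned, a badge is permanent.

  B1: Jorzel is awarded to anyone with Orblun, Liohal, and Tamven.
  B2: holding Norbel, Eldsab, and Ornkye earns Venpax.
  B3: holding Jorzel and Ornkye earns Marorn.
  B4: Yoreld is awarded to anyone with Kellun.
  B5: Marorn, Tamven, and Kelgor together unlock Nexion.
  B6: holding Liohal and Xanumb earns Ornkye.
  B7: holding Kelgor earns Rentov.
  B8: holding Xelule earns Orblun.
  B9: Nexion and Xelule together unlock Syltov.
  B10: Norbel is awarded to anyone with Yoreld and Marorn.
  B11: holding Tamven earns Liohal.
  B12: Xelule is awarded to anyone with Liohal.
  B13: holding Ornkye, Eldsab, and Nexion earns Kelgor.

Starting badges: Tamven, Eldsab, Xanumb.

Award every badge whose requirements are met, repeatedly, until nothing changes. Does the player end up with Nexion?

Nexion would need Marorn, Tamven, and Kelgor (B5), but Kelgor is never earned.

No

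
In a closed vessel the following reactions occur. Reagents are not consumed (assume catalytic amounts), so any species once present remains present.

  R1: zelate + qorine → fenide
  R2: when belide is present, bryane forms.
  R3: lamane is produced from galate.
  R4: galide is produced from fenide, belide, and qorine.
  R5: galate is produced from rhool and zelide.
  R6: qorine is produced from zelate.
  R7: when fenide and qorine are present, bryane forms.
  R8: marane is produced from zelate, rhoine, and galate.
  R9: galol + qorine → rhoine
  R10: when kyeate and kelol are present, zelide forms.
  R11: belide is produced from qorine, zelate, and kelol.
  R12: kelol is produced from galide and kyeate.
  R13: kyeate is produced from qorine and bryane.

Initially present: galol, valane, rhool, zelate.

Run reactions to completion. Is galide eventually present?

No

galide would need fenide, belide, and qorine (R4), but belide never forms.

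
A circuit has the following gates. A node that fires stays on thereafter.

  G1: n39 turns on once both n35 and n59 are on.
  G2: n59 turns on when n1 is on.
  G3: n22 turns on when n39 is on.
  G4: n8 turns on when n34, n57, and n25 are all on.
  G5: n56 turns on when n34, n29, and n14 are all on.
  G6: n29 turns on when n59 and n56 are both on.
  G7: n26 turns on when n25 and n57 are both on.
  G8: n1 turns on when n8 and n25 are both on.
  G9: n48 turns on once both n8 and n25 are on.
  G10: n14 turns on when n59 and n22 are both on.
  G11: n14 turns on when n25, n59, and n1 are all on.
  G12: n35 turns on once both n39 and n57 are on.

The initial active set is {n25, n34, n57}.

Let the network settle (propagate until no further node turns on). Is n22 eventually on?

n22 would need n39 (G3), but n39 never turns on.

No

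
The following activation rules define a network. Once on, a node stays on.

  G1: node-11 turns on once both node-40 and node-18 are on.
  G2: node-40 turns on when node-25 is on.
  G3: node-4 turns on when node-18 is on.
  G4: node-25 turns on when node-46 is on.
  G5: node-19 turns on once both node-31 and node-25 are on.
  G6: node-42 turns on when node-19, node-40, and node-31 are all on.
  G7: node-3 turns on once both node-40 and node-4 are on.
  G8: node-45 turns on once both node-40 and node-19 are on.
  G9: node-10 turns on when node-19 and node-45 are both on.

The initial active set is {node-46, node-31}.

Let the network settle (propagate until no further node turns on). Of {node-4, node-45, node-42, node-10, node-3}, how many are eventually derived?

3

node-46 is on, so node-25 turns on (G4).
G5: node-31 and node-25 on → node-19 on.
node-25 is on, so node-40 turns on (G2).
G6: node-19, node-40, and node-31 on → node-42 on.
G8: node-40 and node-19 on → node-45 on.
node-19 and node-45 are on, so node-10 turns on (G9).
node-4 would need node-18 (G3), but node-18 never turns on.
node-45: reached.
node-42: reached.
node-10: reached.
node-3 would need node-40 and node-4 (G7), but node-4 never turns on.
Reached: node-45, node-42, and node-10 — 3 of the 5.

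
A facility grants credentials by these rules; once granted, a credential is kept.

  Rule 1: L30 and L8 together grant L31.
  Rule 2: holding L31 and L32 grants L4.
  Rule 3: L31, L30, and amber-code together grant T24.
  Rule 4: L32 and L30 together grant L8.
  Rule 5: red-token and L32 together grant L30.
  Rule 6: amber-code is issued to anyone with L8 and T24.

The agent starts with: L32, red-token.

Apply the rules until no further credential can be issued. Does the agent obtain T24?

T24 would need L31, L30, and amber-code (Rule 3), but amber-code is never granted.

No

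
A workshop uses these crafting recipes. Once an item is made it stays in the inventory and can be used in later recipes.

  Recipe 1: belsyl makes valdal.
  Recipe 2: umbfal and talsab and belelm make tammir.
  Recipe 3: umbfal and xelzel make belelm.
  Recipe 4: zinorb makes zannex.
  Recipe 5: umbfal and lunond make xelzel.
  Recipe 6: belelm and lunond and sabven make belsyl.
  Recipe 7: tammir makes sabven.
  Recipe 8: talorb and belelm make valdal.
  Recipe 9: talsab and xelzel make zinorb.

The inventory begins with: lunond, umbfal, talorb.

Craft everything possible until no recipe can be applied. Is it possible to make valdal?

Yes

umbfal and lunond → xelzel (Recipe 5).
umbfal and xelzel → belelm (Recipe 3).
talorb and belelm → valdal (Recipe 8).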